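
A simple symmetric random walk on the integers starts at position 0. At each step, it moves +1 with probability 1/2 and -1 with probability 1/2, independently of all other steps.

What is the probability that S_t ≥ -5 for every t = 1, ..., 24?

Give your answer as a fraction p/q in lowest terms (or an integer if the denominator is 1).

Answer: 3231615/4194304

Derivation:
Let f(t,s) = #length-t paths at position s with S_1..S_t all ≥ -5.
f(t,s) = f(t-1,s-1) + f(t-1,s+1) for s ≥ -5; f(t,s) = 0 for s < -5.
t=0: f(0,0)=1
t=1: f(1,-1)=1 f(1,1)=1
t=2: f(2,-2)=1 f(2,0)=2 f(2,2)=1
t=3: f(3,-3)=1 f(3,-1)=3 f(3,1)=3 f(3,3)=1
t=4: f(4,-4)=1 f(4,-2)=4 f(4,0)=6 f(4,2)=4 f(4,4)=1
t=5: f(5,-5)=1 f(5,-3)=5 f(5,-1)=10 f(5,1)=10 f(5,3)=5 f(5,5)=1
t=6: f(6,-4)=6 f(6,-2)=15 f(6,0)=20 f(6,2)=15 f(6,4)=6 f(6,6)=1
t=7: f(7,-5)=6 f(7,-3)=21 f(7,-1)=35 f(7,1)=35 f(7,3)=21 f(7,5)=7 f(7,7)=1
t=8: f(8,-4)=27 f(8,-2)=56 f(8,0)=70 f(8,2)=56 f(8,4)=28 f(8,6)=8 f(8,8)=1
t=9: f(9,-5)=27 f(9,-3)=83 f(9,-1)=126 f(9,1)=126 f(9,3)=84 f(9,5)=36 f(9,7)=9 f(9,9)=1
t=10: f(10,-4)=110 f(10,-2)=209 f(10,0)=252 f(10,2)=210 f(10,4)=120 f(10,6)=45 f(10,8)=10 f(10,10)=1
t=11: f(11,-5)=110 f(11,-3)=319 f(11,-1)=461 f(11,1)=462 f(11,3)=330 f(11,5)=165 f(11,7)=55 f(11,9)=11 f(11,11)=1
t=12: f(12,-4)=429 f(12,-2)=780 f(12,0)=923 f(12,2)=792 f(12,4)=495 f(12,6)=220 f(12,8)=66 f(12,10)=12 f(12,12)=1
t=13: f(13,-5)=429 f(13,-3)=1209 f(13,-1)=1703 f(13,1)=1715 f(13,3)=1287 f(13,5)=715 f(13,7)=286 f(13,9)=78 f(13,11)=13 f(13,13)=1
t=14: f(14,-4)=1638 f(14,-2)=2912 f(14,0)=3418 f(14,2)=3002 f(14,4)=2002 f(14,6)=1001 f(14,8)=364 f(14,10)=91 f(14,12)=14 f(14,14)=1
t=15: f(15,-5)=1638 f(15,-3)=4550 f(15,-1)=6330 f(15,1)=6420 f(15,3)=5004 f(15,5)=3003 f(15,7)=1365 f(15,9)=455 f(15,11)=105 f(15,13)=15 f(15,15)=1
t=16: f(16,-4)=6188 f(16,-2)=10880 f(16,0)=12750 f(16,2)=11424 f(16,4)=8007 f(16,6)=4368 f(16,8)=1820 f(16,10)=560 f(16,12)=120 f(16,14)=16 f(16,16)=1
t=17: f(17,-5)=6188 f(17,-3)=17068 f(17,-1)=23630 f(17,1)=24174 f(17,3)=19431 f(17,5)=12375 f(17,7)=6188 f(17,9)=2380 f(17,11)=680 f(17,13)=136 f(17,15)=17 f(17,17)=1
t=18: f(18,-4)=23256 f(18,-2)=40698 f(18,0)=47804 f(18,2)=43605 f(18,4)=31806 f(18,6)=18563 f(18,8)=8568 f(18,10)=3060 f(18,12)=816 f(18,14)=153 f(18,16)=18 f(18,18)=1
t=19: f(19,-5)=23256 f(19,-3)=63954 f(19,-1)=88502 f(19,1)=91409 f(19,3)=75411 f(19,5)=50369 f(19,7)=27131 f(19,9)=11628 f(19,11)=3876 f(19,13)=969 f(19,15)=171 f(19,17)=19 f(19,19)=1
t=20: f(20,-4)=87210 f(20,-2)=152456 f(20,0)=179911 f(20,2)=166820 f(20,4)=125780 f(20,6)=77500 f(20,8)=38759 f(20,10)=15504 f(20,12)=4845 f(20,14)=1140 f(20,16)=190 f(20,18)=20 f(20,20)=1
t=21: f(21,-5)=87210 f(21,-3)=239666 f(21,-1)=332367 f(21,1)=346731 f(21,3)=292600 f(21,5)=203280 f(21,7)=116259 f(21,9)=54263 f(21,11)=20349 f(21,13)=5985 f(21,15)=1330 f(21,17)=210 f(21,19)=21 f(21,21)=1
t=22: f(22,-4)=326876 f(22,-2)=572033 f(22,0)=679098 f(22,2)=639331 f(22,4)=495880 f(22,6)=319539 f(22,8)=170522 f(22,10)=74612 f(22,12)=26334 f(22,14)=7315 f(22,16)=1540 f(22,18)=231 f(22,20)=22 f(22,22)=1
t=23: f(23,-5)=326876 f(23,-3)=898909 f(23,-1)=1251131 f(23,1)=1318429 f(23,3)=1135211 f(23,5)=815419 f(23,7)=490061 f(23,9)=245134 f(23,11)=100946 f(23,13)=33649 f(23,15)=8855 f(23,17)=1771 f(23,19)=253 f(23,21)=23 f(23,23)=1
t=24: f(24,-4)=1225785 f(24,-2)=2150040 f(24,0)=2569560 f(24,2)=2453640 f(24,4)=1950630 f(24,6)=1305480 f(24,8)=735195 f(24,10)=346080 f(24,12)=134595 f(24,14)=42504 f(24,16)=10626 f(24,18)=2024 f(24,20)=276 f(24,22)=24 f(24,24)=1
Σ_s f(24,s) = 12926460
P = 12926460/16777216 = 3231615/4194304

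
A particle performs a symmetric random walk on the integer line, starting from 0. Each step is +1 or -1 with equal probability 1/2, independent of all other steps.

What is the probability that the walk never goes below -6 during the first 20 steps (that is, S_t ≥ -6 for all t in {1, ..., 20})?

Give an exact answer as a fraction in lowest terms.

Answer: 115957/131072

Derivation:
Let f(t,s) = #length-t paths at position s with S_1..S_t all ≥ -6.
f(t,s) = f(t-1,s-1) + f(t-1,s+1) for s ≥ -6; f(t,s) = 0 for s < -6.
t=0: f(0,0)=1
t=1: f(1,-1)=1 f(1,1)=1
t=2: f(2,-2)=1 f(2,0)=2 f(2,2)=1
t=3: f(3,-3)=1 f(3,-1)=3 f(3,1)=3 f(3,3)=1
t=4: f(4,-4)=1 f(4,-2)=4 f(4,0)=6 f(4,2)=4 f(4,4)=1
t=5: f(5,-5)=1 f(5,-3)=5 f(5,-1)=10 f(5,1)=10 f(5,3)=5 f(5,5)=1
t=6: f(6,-6)=1 f(6,-4)=6 f(6,-2)=15 f(6,0)=20 f(6,2)=15 f(6,4)=6 f(6,6)=1
t=7: f(7,-5)=7 f(7,-3)=21 f(7,-1)=35 f(7,1)=35 f(7,3)=21 f(7,5)=7 f(7,7)=1
t=8: f(8,-6)=7 f(8,-4)=28 f(8,-2)=56 f(8,0)=70 f(8,2)=56 f(8,4)=28 f(8,6)=8 f(8,8)=1
t=9: f(9,-5)=35 f(9,-3)=84 f(9,-1)=126 f(9,1)=126 f(9,3)=84 f(9,5)=36 f(9,7)=9 f(9,9)=1
t=10: f(10,-6)=35 f(10,-4)=119 f(10,-2)=210 f(10,0)=252 f(10,2)=210 f(10,4)=120 f(10,6)=45 f(10,8)=10 f(10,10)=1
t=11: f(11,-5)=154 f(11,-3)=329 f(11,-1)=462 f(11,1)=462 f(11,3)=330 f(11,5)=165 f(11,7)=55 f(11,9)=11 f(11,11)=1
t=12: f(12,-6)=154 f(12,-4)=483 f(12,-2)=791 f(12,0)=924 f(12,2)=792 f(12,4)=495 f(12,6)=220 f(12,8)=66 f(12,10)=12 f(12,12)=1
t=13: f(13,-5)=637 f(13,-3)=1274 f(13,-1)=1715 f(13,1)=1716 f(13,3)=1287 f(13,5)=715 f(13,7)=286 f(13,9)=78 f(13,11)=13 f(13,13)=1
t=14: f(14,-6)=637 f(14,-4)=1911 f(14,-2)=2989 f(14,0)=3431 f(14,2)=3003 f(14,4)=2002 f(14,6)=1001 f(14,8)=364 f(14,10)=91 f(14,12)=14 f(14,14)=1
t=15: f(15,-5)=2548 f(15,-3)=4900 f(15,-1)=6420 f(15,1)=6434 f(15,3)=5005 f(15,5)=3003 f(15,7)=1365 f(15,9)=455 f(15,11)=105 f(15,13)=15 f(15,15)=1
t=16: f(16,-6)=2548 f(16,-4)=7448 f(16,-2)=11320 f(16,0)=12854 f(16,2)=11439 f(16,4)=8008 f(16,6)=4368 f(16,8)=1820 f(16,10)=560 f(16,12)=120 f(16,14)=16 f(16,16)=1
t=17: f(17,-5)=9996 f(17,-3)=18768 f(17,-1)=24174 f(17,1)=24293 f(17,3)=19447 f(17,5)=12376 f(17,7)=6188 f(17,9)=2380 f(17,11)=680 f(17,13)=136 f(17,15)=17 f(17,17)=1
t=18: f(18,-6)=9996 f(18,-4)=28764 f(18,-2)=42942 f(18,0)=48467 f(18,2)=43740 f(18,4)=31823 f(18,6)=18564 f(18,8)=8568 f(18,10)=3060 f(18,12)=816 f(18,14)=153 f(18,16)=18 f(18,18)=1
t=19: f(19,-5)=38760 f(19,-3)=71706 f(19,-1)=91409 f(19,1)=92207 f(19,3)=75563 f(19,5)=50387 f(19,7)=27132 f(19,9)=11628 f(19,11)=3876 f(19,13)=969 f(19,15)=171 f(19,17)=19 f(19,19)=1
t=20: f(20,-6)=38760 f(20,-4)=110466 f(20,-2)=163115 f(20,0)=183616 f(20,2)=167770 f(20,4)=125950 f(20,6)=77519 f(20,8)=38760 f(20,10)=15504 f(20,12)=4845 f(20,14)=1140 f(20,16)=190 f(20,18)=20 f(20,20)=1
Σ_s f(20,s) = 927656
P = 927656/1048576 = 115957/131072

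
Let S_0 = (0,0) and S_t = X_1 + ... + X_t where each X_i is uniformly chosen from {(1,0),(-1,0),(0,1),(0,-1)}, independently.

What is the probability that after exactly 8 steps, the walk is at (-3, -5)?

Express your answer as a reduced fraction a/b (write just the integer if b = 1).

Let h be the number of horizontal steps (so 8-h are vertical). To end at (-3,-5) need (h-3)/2 right-steps and ((8-h)-5)/2 up-steps.
Sum over h with 3 ≤ h ≤ 3, h ≡ 1 (mod 2), 8-h ≡ 1 (mod 2):
h=3: C(8,3)·C(3,0)·C(5,0) = 56·1·1 = 56
Total favorable: 56
Total paths: 4^8 = 65536
P = 56/65536 = 7/8192

Answer: 7/8192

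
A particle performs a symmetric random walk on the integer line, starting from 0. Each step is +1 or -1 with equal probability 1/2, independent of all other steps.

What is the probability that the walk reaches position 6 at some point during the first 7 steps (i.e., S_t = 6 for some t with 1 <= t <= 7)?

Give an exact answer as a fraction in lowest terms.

Count via complement. Let g(t,s) = #length-t paths at position s with S_1..S_t all ≠ 6.
g(t,s) = g(t-1,s-1) + g(t-1,s+1) for s ≠ 6; g(t,6) = 0.
t=0: g(0,0)=1
t=1: g(1,-1)=1 g(1,1)=1
t=2: g(2,-2)=1 g(2,0)=2 g(2,2)=1
t=3: g(3,-3)=1 g(3,-1)=3 g(3,1)=3 g(3,3)=1
t=4: g(4,-4)=1 g(4,-2)=4 g(4,0)=6 g(4,2)=4 g(4,4)=1
t=5: g(5,-5)=1 g(5,-3)=5 g(5,-1)=10 g(5,1)=10 g(5,3)=5 g(5,5)=1
t=6: g(6,-6)=1 g(6,-4)=6 g(6,-2)=15 g(6,0)=20 g(6,2)=15 g(6,4)=6
t=7: g(7,-7)=1 g(7,-5)=7 g(7,-3)=21 g(7,-1)=35 g(7,1)=35 g(7,3)=21 g(7,5)=6
Paths never hitting 6: Σ_s g(7,s) = 126
Paths hitting 6: 2^7 - 126 = 2
P = 2/128 = 1/64

Answer: 1/64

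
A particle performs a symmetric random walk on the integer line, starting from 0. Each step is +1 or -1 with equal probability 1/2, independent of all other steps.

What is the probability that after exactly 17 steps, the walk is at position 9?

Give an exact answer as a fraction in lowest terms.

To reach position 9 after 17 steps: need 13 steps of +1 and 4 of -1.
Favorable paths: C(17,13) = 2380
Total paths: 2^17 = 131072
P = 2380/131072 = 595/32768

Answer: 595/32768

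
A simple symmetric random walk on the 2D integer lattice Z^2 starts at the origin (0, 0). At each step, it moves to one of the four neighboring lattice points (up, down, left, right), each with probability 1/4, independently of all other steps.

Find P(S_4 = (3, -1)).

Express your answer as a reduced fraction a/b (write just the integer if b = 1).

Answer: 1/64

Derivation:
Let h be the number of horizontal steps (so 4-h are vertical). To end at (3,-1) need (h+3)/2 right-steps and ((4-h)-1)/2 up-steps.
Sum over h with 3 ≤ h ≤ 3, h ≡ 1 (mod 2), 4-h ≡ 1 (mod 2):
h=3: C(4,3)·C(3,3)·C(1,0) = 4·1·1 = 4
Total favorable: 4
Total paths: 4^4 = 256
P = 4/256 = 1/64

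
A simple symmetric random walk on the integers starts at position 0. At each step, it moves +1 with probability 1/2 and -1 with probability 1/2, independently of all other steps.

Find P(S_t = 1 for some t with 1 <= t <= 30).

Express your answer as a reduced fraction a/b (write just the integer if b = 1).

Answer: 57414019/67108864

Derivation:
Count via complement. Let g(t,s) = #length-t paths at position s with S_1..S_t all ≠ 1.
g(t,s) = g(t-1,s-1) + g(t-1,s+1) for s ≠ 1; g(t,1) = 0.
t=0: g(0,0)=1
t=1: g(1,-1)=1
t=2: g(2,-2)=1 g(2,0)=1
t=3: g(3,-3)=1 g(3,-1)=2
t=4: g(4,-4)=1 g(4,-2)=3 g(4,0)=2
t=5: g(5,-5)=1 g(5,-3)=4 g(5,-1)=5
t=6: g(6,-6)=1 g(6,-4)=5 g(6,-2)=9 g(6,0)=5
t=7: g(7,-7)=1 g(7,-5)=6 g(7,-3)=14 g(7,-1)=14
t=8: g(8,-8)=1 g(8,-6)=7 g(8,-4)=20 g(8,-2)=28 g(8,0)=14
t=9: g(9,-9)=1 g(9,-7)=8 g(9,-5)=27 g(9,-3)=48 g(9,-1)=42
t=10: g(10,-10)=1 g(10,-8)=9 g(10,-6)=35 g(10,-4)=75 g(10,-2)=90 g(10,0)=42
t=11: g(11,-11)=1 g(11,-9)=10 g(11,-7)=44 g(11,-5)=110 g(11,-3)=165 g(11,-1)=132
t=12: g(12,-12)=1 g(12,-10)=11 g(12,-8)=54 g(12,-6)=154 g(12,-4)=275 g(12,-2)=297 g(12,0)=132
t=13: g(13,-13)=1 g(13,-11)=12 g(13,-9)=65 g(13,-7)=208 g(13,-5)=429 g(13,-3)=572 g(13,-1)=429
t=14: g(14,-14)=1 g(14,-12)=13 g(14,-10)=77 g(14,-8)=273 g(14,-6)=637 g(14,-4)=1001 g(14,-2)=1001 g(14,0)=429
t=15: g(15,-15)=1 g(15,-13)=14 g(15,-11)=90 g(15,-9)=350 g(15,-7)=910 g(15,-5)=1638 g(15,-3)=2002 g(15,-1)=1430
t=16: g(16,-16)=1 g(16,-14)=15 g(16,-12)=104 g(16,-10)=440 g(16,-8)=1260 g(16,-6)=2548 g(16,-4)=3640 g(16,-2)=3432 g(16,0)=1430
t=17: g(17,-17)=1 g(17,-15)=16 g(17,-13)=119 g(17,-11)=544 g(17,-9)=1700 g(17,-7)=3808 g(17,-5)=6188 g(17,-3)=7072 g(17,-1)=4862
t=18: g(18,-18)=1 g(18,-16)=17 g(18,-14)=135 g(18,-12)=663 g(18,-10)=2244 g(18,-8)=5508 g(18,-6)=9996 g(18,-4)=13260 g(18,-2)=11934 g(18,0)=4862
t=19: g(19,-19)=1 g(19,-17)=18 g(19,-15)=152 g(19,-13)=798 g(19,-11)=2907 g(19,-9)=7752 g(19,-7)=15504 g(19,-5)=23256 g(19,-3)=25194 g(19,-1)=16796
t=20: g(20,-20)=1 g(20,-18)=19 g(20,-16)=170 g(20,-14)=950 g(20,-12)=3705 g(20,-10)=10659 g(20,-8)=23256 g(20,-6)=38760 g(20,-4)=48450 g(20,-2)=41990 g(20,0)=16796
t=21: g(21,-21)=1 g(21,-19)=20 g(21,-17)=189 g(21,-15)=1120 g(21,-13)=4655 g(21,-11)=14364 g(21,-9)=33915 g(21,-7)=62016 g(21,-5)=87210 g(21,-3)=90440 g(21,-1)=58786
t=22: g(22,-22)=1 g(22,-20)=21 g(22,-18)=209 g(22,-16)=1309 g(22,-14)=5775 g(22,-12)=19019 g(22,-10)=48279 g(22,-8)=95931 g(22,-6)=149226 g(22,-4)=177650 g(22,-2)=149226 g(22,0)=58786
t=23: g(23,-23)=1 g(23,-21)=22 g(23,-19)=230 g(23,-17)=1518 g(23,-15)=7084 g(23,-13)=24794 g(23,-11)=67298 g(23,-9)=144210 g(23,-7)=245157 g(23,-5)=326876 g(23,-3)=326876 g(23,-1)=208012
t=24: g(24,-24)=1 g(24,-22)=23 g(24,-20)=252 g(24,-18)=1748 g(24,-16)=8602 g(24,-14)=31878 g(24,-12)=92092 g(24,-10)=211508 g(24,-8)=389367 g(24,-6)=572033 g(24,-4)=653752 g(24,-2)=534888 g(24,0)=208012
t=25: g(25,-25)=1 g(25,-23)=24 g(25,-21)=275 g(25,-19)=2000 g(25,-17)=10350 g(25,-15)=40480 g(25,-13)=123970 g(25,-11)=303600 g(25,-9)=600875 g(25,-7)=961400 g(25,-5)=1225785 g(25,-3)=1188640 g(25,-1)=742900
t=26: g(26,-26)=1 g(26,-24)=25 g(26,-22)=299 g(26,-20)=2275 g(26,-18)=12350 g(26,-16)=50830 g(26,-14)=164450 g(26,-12)=427570 g(26,-10)=904475 g(26,-8)=1562275 g(26,-6)=2187185 g(26,-4)=2414425 g(26,-2)=1931540 g(26,0)=742900
t=27: g(27,-27)=1 g(27,-25)=26 g(27,-23)=324 g(27,-21)=2574 g(27,-19)=14625 g(27,-17)=63180 g(27,-15)=215280 g(27,-13)=592020 g(27,-11)=1332045 g(27,-9)=2466750 g(27,-7)=3749460 g(27,-5)=4601610 g(27,-3)=4345965 g(27,-1)=2674440
t=28: g(28,-28)=1 g(28,-26)=27 g(28,-24)=350 g(28,-22)=2898 g(28,-20)=17199 g(28,-18)=77805 g(28,-16)=278460 g(28,-14)=807300 g(28,-12)=1924065 g(28,-10)=3798795 g(28,-8)=6216210 g(28,-6)=8351070 g(28,-4)=8947575 g(28,-2)=7020405 g(28,0)=2674440
t=29: g(29,-29)=1 g(29,-27)=28 g(29,-25)=377 g(29,-23)=3248 g(29,-21)=20097 g(29,-19)=95004 g(29,-17)=356265 g(29,-15)=1085760 g(29,-13)=2731365 g(29,-11)=5722860 g(29,-9)=10015005 g(29,-7)=14567280 g(29,-5)=17298645 g(29,-3)=15967980 g(29,-1)=9694845
t=30: g(30,-30)=1 g(30,-28)=29 g(30,-26)=405 g(30,-24)=3625 g(30,-22)=23345 g(30,-20)=115101 g(30,-18)=451269 g(30,-16)=1442025 g(30,-14)=3817125 g(30,-12)=8454225 g(30,-10)=15737865 g(30,-8)=24582285 g(30,-6)=31865925 g(30,-4)=33266625 g(30,-2)=25662825 g(30,0)=9694845
Paths never hitting 1: Σ_s g(30,s) = 155117520
Paths hitting 1: 2^30 - 155117520 = 918624304
P = 918624304/1073741824 = 57414019/67108864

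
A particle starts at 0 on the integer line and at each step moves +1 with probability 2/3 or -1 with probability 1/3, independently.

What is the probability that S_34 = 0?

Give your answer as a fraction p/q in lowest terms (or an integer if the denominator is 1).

Answer: 11328534609920/617673396283947

Derivation:
To be at 0 after 34 steps: need exactly 17 steps of +1 and 17 of -1.
Number of such sequences: C(34,17) = 2333606220
Each has probability (2/3)^17 · (1/3)^17 = 131072/16677181699666569
P = 2333606220 · 131072/16677181699666569 = 11328534609920/617673396283947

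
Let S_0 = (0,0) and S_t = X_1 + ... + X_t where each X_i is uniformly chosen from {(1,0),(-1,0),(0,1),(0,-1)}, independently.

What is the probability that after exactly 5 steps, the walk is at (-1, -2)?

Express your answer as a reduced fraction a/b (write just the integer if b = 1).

Answer: 25/512

Derivation:
Let h be the number of horizontal steps (so 5-h are vertical). To end at (-1,-2) need (h-1)/2 right-steps and ((5-h)-2)/2 up-steps.
Sum over h with 1 ≤ h ≤ 3, h ≡ 1 (mod 2), 5-h ≡ 0 (mod 2):
h=1: C(5,1)·C(1,0)·C(4,1) = 5·1·4 = 20
h=3: C(5,3)·C(3,1)·C(2,0) = 10·3·1 = 30
Total favorable: 50
Total paths: 4^5 = 1024
P = 50/1024 = 25/512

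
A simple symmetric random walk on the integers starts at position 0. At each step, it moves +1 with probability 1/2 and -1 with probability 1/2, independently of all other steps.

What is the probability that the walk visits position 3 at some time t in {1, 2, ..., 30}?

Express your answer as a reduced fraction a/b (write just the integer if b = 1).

Answer: 313889477/536870912

Derivation:
Count via complement. Let g(t,s) = #length-t paths at position s with S_1..S_t all ≠ 3.
g(t,s) = g(t-1,s-1) + g(t-1,s+1) for s ≠ 3; g(t,3) = 0.
t=0: g(0,0)=1
t=1: g(1,-1)=1 g(1,1)=1
t=2: g(2,-2)=1 g(2,0)=2 g(2,2)=1
t=3: g(3,-3)=1 g(3,-1)=3 g(3,1)=3
t=4: g(4,-4)=1 g(4,-2)=4 g(4,0)=6 g(4,2)=3
t=5: g(5,-5)=1 g(5,-3)=5 g(5,-1)=10 g(5,1)=9
t=6: g(6,-6)=1 g(6,-4)=6 g(6,-2)=15 g(6,0)=19 g(6,2)=9
t=7: g(7,-7)=1 g(7,-5)=7 g(7,-3)=21 g(7,-1)=34 g(7,1)=28
t=8: g(8,-8)=1 g(8,-6)=8 g(8,-4)=28 g(8,-2)=55 g(8,0)=62 g(8,2)=28
t=9: g(9,-9)=1 g(9,-7)=9 g(9,-5)=36 g(9,-3)=83 g(9,-1)=117 g(9,1)=90
t=10: g(10,-10)=1 g(10,-8)=10 g(10,-6)=45 g(10,-4)=119 g(10,-2)=200 g(10,0)=207 g(10,2)=90
t=11: g(11,-11)=1 g(11,-9)=11 g(11,-7)=55 g(11,-5)=164 g(11,-3)=319 g(11,-1)=407 g(11,1)=297
t=12: g(12,-12)=1 g(12,-10)=12 g(12,-8)=66 g(12,-6)=219 g(12,-4)=483 g(12,-2)=726 g(12,0)=704 g(12,2)=297
t=13: g(13,-13)=1 g(13,-11)=13 g(13,-9)=78 g(13,-7)=285 g(13,-5)=702 g(13,-3)=1209 g(13,-1)=1430 g(13,1)=1001
t=14: g(14,-14)=1 g(14,-12)=14 g(14,-10)=91 g(14,-8)=363 g(14,-6)=987 g(14,-4)=1911 g(14,-2)=2639 g(14,0)=2431 g(14,2)=1001
t=15: g(15,-15)=1 g(15,-13)=15 g(15,-11)=105 g(15,-9)=454 g(15,-7)=1350 g(15,-5)=2898 g(15,-3)=4550 g(15,-1)=5070 g(15,1)=3432
t=16: g(16,-16)=1 g(16,-14)=16 g(16,-12)=120 g(16,-10)=559 g(16,-8)=1804 g(16,-6)=4248 g(16,-4)=7448 g(16,-2)=9620 g(16,0)=8502 g(16,2)=3432
t=17: g(17,-17)=1 g(17,-15)=17 g(17,-13)=136 g(17,-11)=679 g(17,-9)=2363 g(17,-7)=6052 g(17,-5)=11696 g(17,-3)=17068 g(17,-1)=18122 g(17,1)=11934
t=18: g(18,-18)=1 g(18,-16)=18 g(18,-14)=153 g(18,-12)=815 g(18,-10)=3042 g(18,-8)=8415 g(18,-6)=17748 g(18,-4)=28764 g(18,-2)=35190 g(18,0)=30056 g(18,2)=11934
t=19: g(19,-19)=1 g(19,-17)=19 g(19,-15)=171 g(19,-13)=968 g(19,-11)=3857 g(19,-9)=11457 g(19,-7)=26163 g(19,-5)=46512 g(19,-3)=63954 g(19,-1)=65246 g(19,1)=41990
t=20: g(20,-20)=1 g(20,-18)=20 g(20,-16)=190 g(20,-14)=1139 g(20,-12)=4825 g(20,-10)=15314 g(20,-8)=37620 g(20,-6)=72675 g(20,-4)=110466 g(20,-2)=129200 g(20,0)=107236 g(20,2)=41990
t=21: g(21,-21)=1 g(21,-19)=21 g(21,-17)=210 g(21,-15)=1329 g(21,-13)=5964 g(21,-11)=20139 g(21,-9)=52934 g(21,-7)=110295 g(21,-5)=183141 g(21,-3)=239666 g(21,-1)=236436 g(21,1)=149226
t=22: g(22,-22)=1 g(22,-20)=22 g(22,-18)=231 g(22,-16)=1539 g(22,-14)=7293 g(22,-12)=26103 g(22,-10)=73073 g(22,-8)=163229 g(22,-6)=293436 g(22,-4)=422807 g(22,-2)=476102 g(22,0)=385662 g(22,2)=149226
t=23: g(23,-23)=1 g(23,-21)=23 g(23,-19)=253 g(23,-17)=1770 g(23,-15)=8832 g(23,-13)=33396 g(23,-11)=99176 g(23,-9)=236302 g(23,-7)=456665 g(23,-5)=716243 g(23,-3)=898909 g(23,-1)=861764 g(23,1)=534888
t=24: g(24,-24)=1 g(24,-22)=24 g(24,-20)=276 g(24,-18)=2023 g(24,-16)=10602 g(24,-14)=42228 g(24,-12)=132572 g(24,-10)=335478 g(24,-8)=692967 g(24,-6)=1172908 g(24,-4)=1615152 g(24,-2)=1760673 g(24,0)=1396652 g(24,2)=534888
t=25: g(25,-25)=1 g(25,-23)=25 g(25,-21)=300 g(25,-19)=2299 g(25,-17)=12625 g(25,-15)=52830 g(25,-13)=174800 g(25,-11)=468050 g(25,-9)=1028445 g(25,-7)=1865875 g(25,-5)=2788060 g(25,-3)=3375825 g(25,-1)=3157325 g(25,1)=1931540
t=26: g(26,-26)=1 g(26,-24)=26 g(26,-22)=325 g(26,-20)=2599 g(26,-18)=14924 g(26,-16)=65455 g(26,-14)=227630 g(26,-12)=642850 g(26,-10)=1496495 g(26,-8)=2894320 g(26,-6)=4653935 g(26,-4)=6163885 g(26,-2)=6533150 g(26,0)=5088865 g(26,2)=1931540
t=27: g(27,-27)=1 g(27,-25)=27 g(27,-23)=351 g(27,-21)=2924 g(27,-19)=17523 g(27,-17)=80379 g(27,-15)=293085 g(27,-13)=870480 g(27,-11)=2139345 g(27,-9)=4390815 g(27,-7)=7548255 g(27,-5)=10817820 g(27,-3)=12697035 g(27,-1)=11622015 g(27,1)=7020405
t=28: g(28,-28)=1 g(28,-26)=28 g(28,-24)=378 g(28,-22)=3275 g(28,-20)=20447 g(28,-18)=97902 g(28,-16)=373464 g(28,-14)=1163565 g(28,-12)=3009825 g(28,-10)=6530160 g(28,-8)=11939070 g(28,-6)=18366075 g(28,-4)=23514855 g(28,-2)=24319050 g(28,0)=18642420 g(28,2)=7020405
t=29: g(29,-29)=1 g(29,-27)=29 g(29,-25)=406 g(29,-23)=3653 g(29,-21)=23722 g(29,-19)=118349 g(29,-17)=471366 g(29,-15)=1537029 g(29,-13)=4173390 g(29,-11)=9539985 g(29,-9)=18469230 g(29,-7)=30305145 g(29,-5)=41880930 g(29,-3)=47833905 g(29,-1)=42961470 g(29,1)=25662825
t=30: g(30,-30)=1 g(30,-28)=30 g(30,-26)=435 g(30,-24)=4059 g(30,-22)=27375 g(30,-20)=142071 g(30,-18)=589715 g(30,-16)=2008395 g(30,-14)=5710419 g(30,-12)=13713375 g(30,-10)=28009215 g(30,-8)=48774375 g(30,-6)=72186075 g(30,-4)=89714835 g(30,-2)=90795375 g(30,0)=68624295 g(30,2)=25662825
Paths never hitting 3: Σ_s g(30,s) = 445962870
Paths hitting 3: 2^30 - 445962870 = 627778954
P = 627778954/1073741824 = 313889477/536870912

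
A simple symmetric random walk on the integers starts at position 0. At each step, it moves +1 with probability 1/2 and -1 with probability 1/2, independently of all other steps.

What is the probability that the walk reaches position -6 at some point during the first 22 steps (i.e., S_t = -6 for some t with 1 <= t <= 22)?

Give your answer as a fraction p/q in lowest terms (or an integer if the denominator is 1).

Count via complement. Let g(t,s) = #length-t paths at position s with S_1..S_t all ≠ -6.
g(t,s) = g(t-1,s-1) + g(t-1,s+1) for s ≠ -6; g(t,-6) = 0.
t=0: g(0,0)=1
t=1: g(1,-1)=1 g(1,1)=1
t=2: g(2,-2)=1 g(2,0)=2 g(2,2)=1
t=3: g(3,-3)=1 g(3,-1)=3 g(3,1)=3 g(3,3)=1
t=4: g(4,-4)=1 g(4,-2)=4 g(4,0)=6 g(4,2)=4 g(4,4)=1
t=5: g(5,-5)=1 g(5,-3)=5 g(5,-1)=10 g(5,1)=10 g(5,3)=5 g(5,5)=1
t=6: g(6,-4)=6 g(6,-2)=15 g(6,0)=20 g(6,2)=15 g(6,4)=6 g(6,6)=1
t=7: g(7,-5)=6 g(7,-3)=21 g(7,-1)=35 g(7,1)=35 g(7,3)=21 g(7,5)=7 g(7,7)=1
t=8: g(8,-4)=27 g(8,-2)=56 g(8,0)=70 g(8,2)=56 g(8,4)=28 g(8,6)=8 g(8,8)=1
t=9: g(9,-5)=27 g(9,-3)=83 g(9,-1)=126 g(9,1)=126 g(9,3)=84 g(9,5)=36 g(9,7)=9 g(9,9)=1
t=10: g(10,-4)=110 g(10,-2)=209 g(10,0)=252 g(10,2)=210 g(10,4)=120 g(10,6)=45 g(10,8)=10 g(10,10)=1
t=11: g(11,-5)=110 g(11,-3)=319 g(11,-1)=461 g(11,1)=462 g(11,3)=330 g(11,5)=165 g(11,7)=55 g(11,9)=11 g(11,11)=1
t=12: g(12,-4)=429 g(12,-2)=780 g(12,0)=923 g(12,2)=792 g(12,4)=495 g(12,6)=220 g(12,8)=66 g(12,10)=12 g(12,12)=1
t=13: g(13,-5)=429 g(13,-3)=1209 g(13,-1)=1703 g(13,1)=1715 g(13,3)=1287 g(13,5)=715 g(13,7)=286 g(13,9)=78 g(13,11)=13 g(13,13)=1
t=14: g(14,-4)=1638 g(14,-2)=2912 g(14,0)=3418 g(14,2)=3002 g(14,4)=2002 g(14,6)=1001 g(14,8)=364 g(14,10)=91 g(14,12)=14 g(14,14)=1
t=15: g(15,-5)=1638 g(15,-3)=4550 g(15,-1)=6330 g(15,1)=6420 g(15,3)=5004 g(15,5)=3003 g(15,7)=1365 g(15,9)=455 g(15,11)=105 g(15,13)=15 g(15,15)=1
t=16: g(16,-4)=6188 g(16,-2)=10880 g(16,0)=12750 g(16,2)=11424 g(16,4)=8007 g(16,6)=4368 g(16,8)=1820 g(16,10)=560 g(16,12)=120 g(16,14)=16 g(16,16)=1
t=17: g(17,-5)=6188 g(17,-3)=17068 g(17,-1)=23630 g(17,1)=24174 g(17,3)=19431 g(17,5)=12375 g(17,7)=6188 g(17,9)=2380 g(17,11)=680 g(17,13)=136 g(17,15)=17 g(17,17)=1
t=18: g(18,-4)=23256 g(18,-2)=40698 g(18,0)=47804 g(18,2)=43605 g(18,4)=31806 g(18,6)=18563 g(18,8)=8568 g(18,10)=3060 g(18,12)=816 g(18,14)=153 g(18,16)=18 g(18,18)=1
t=19: g(19,-5)=23256 g(19,-3)=63954 g(19,-1)=88502 g(19,1)=91409 g(19,3)=75411 g(19,5)=50369 g(19,7)=27131 g(19,9)=11628 g(19,11)=3876 g(19,13)=969 g(19,15)=171 g(19,17)=19 g(19,19)=1
t=20: g(20,-4)=87210 g(20,-2)=152456 g(20,0)=179911 g(20,2)=166820 g(20,4)=125780 g(20,6)=77500 g(20,8)=38759 g(20,10)=15504 g(20,12)=4845 g(20,14)=1140 g(20,16)=190 g(20,18)=20 g(20,20)=1
t=21: g(21,-5)=87210 g(21,-3)=239666 g(21,-1)=332367 g(21,1)=346731 g(21,3)=292600 g(21,5)=203280 g(21,7)=116259 g(21,9)=54263 g(21,11)=20349 g(21,13)=5985 g(21,15)=1330 g(21,17)=210 g(21,19)=21 g(21,21)=1
t=22: g(22,-4)=326876 g(22,-2)=572033 g(22,0)=679098 g(22,2)=639331 g(22,4)=495880 g(22,6)=319539 g(22,8)=170522 g(22,10)=74612 g(22,12)=26334 g(22,14)=7315 g(22,16)=1540 g(22,18)=231 g(22,20)=22 g(22,22)=1
Paths never hitting -6: Σ_s g(22,s) = 3313334
Paths hitting -6: 2^22 - 3313334 = 880970
P = 880970/4194304 = 440485/2097152

Answer: 440485/2097152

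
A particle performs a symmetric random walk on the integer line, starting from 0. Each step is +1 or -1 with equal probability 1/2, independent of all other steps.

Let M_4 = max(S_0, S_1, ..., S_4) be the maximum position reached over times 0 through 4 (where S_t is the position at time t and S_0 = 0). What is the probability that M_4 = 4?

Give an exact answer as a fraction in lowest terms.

Let M_4 = max(S_0,...,S_4). Use the reflection principle: for j ≥ 1, #{paths with M_4 ≥ j} = #{S_4 ≥ j} + #{S_4 ≥ j+1}.
By reflection, #{M_4 ≥ 4} = #{S_4 ≥ 4} + #{S_4 ≥ 5} = 1 + 0 = 1.
#{M_4 ≥ 5} = #{S_4 ≥ 5} + #{S_4 ≥ 6} = 0 + 0 = 0.
#{M_4 = 4} = 1 - 0 = 1.
P(M_4 = 4) = 1/16 = 1/16

Answer: 1/16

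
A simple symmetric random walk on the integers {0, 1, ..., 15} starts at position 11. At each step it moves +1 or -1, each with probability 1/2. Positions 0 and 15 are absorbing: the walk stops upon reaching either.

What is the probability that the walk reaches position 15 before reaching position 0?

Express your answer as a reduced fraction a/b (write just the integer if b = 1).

Answer: 11/15

Derivation:
Symmetric walk (p = 1/2): the harmonic-function argument gives P(hit 15 before 0 | start at 11) = a/N.
P = 11/15 = 11/15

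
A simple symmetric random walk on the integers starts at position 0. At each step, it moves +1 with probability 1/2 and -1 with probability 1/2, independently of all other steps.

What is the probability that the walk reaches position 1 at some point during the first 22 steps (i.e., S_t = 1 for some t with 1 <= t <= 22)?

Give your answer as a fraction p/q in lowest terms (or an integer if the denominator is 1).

Answer: 436109/524288

Derivation:
Count via complement. Let g(t,s) = #length-t paths at position s with S_1..S_t all ≠ 1.
g(t,s) = g(t-1,s-1) + g(t-1,s+1) for s ≠ 1; g(t,1) = 0.
t=0: g(0,0)=1
t=1: g(1,-1)=1
t=2: g(2,-2)=1 g(2,0)=1
t=3: g(3,-3)=1 g(3,-1)=2
t=4: g(4,-4)=1 g(4,-2)=3 g(4,0)=2
t=5: g(5,-5)=1 g(5,-3)=4 g(5,-1)=5
t=6: g(6,-6)=1 g(6,-4)=5 g(6,-2)=9 g(6,0)=5
t=7: g(7,-7)=1 g(7,-5)=6 g(7,-3)=14 g(7,-1)=14
t=8: g(8,-8)=1 g(8,-6)=7 g(8,-4)=20 g(8,-2)=28 g(8,0)=14
t=9: g(9,-9)=1 g(9,-7)=8 g(9,-5)=27 g(9,-3)=48 g(9,-1)=42
t=10: g(10,-10)=1 g(10,-8)=9 g(10,-6)=35 g(10,-4)=75 g(10,-2)=90 g(10,0)=42
t=11: g(11,-11)=1 g(11,-9)=10 g(11,-7)=44 g(11,-5)=110 g(11,-3)=165 g(11,-1)=132
t=12: g(12,-12)=1 g(12,-10)=11 g(12,-8)=54 g(12,-6)=154 g(12,-4)=275 g(12,-2)=297 g(12,0)=132
t=13: g(13,-13)=1 g(13,-11)=12 g(13,-9)=65 g(13,-7)=208 g(13,-5)=429 g(13,-3)=572 g(13,-1)=429
t=14: g(14,-14)=1 g(14,-12)=13 g(14,-10)=77 g(14,-8)=273 g(14,-6)=637 g(14,-4)=1001 g(14,-2)=1001 g(14,0)=429
t=15: g(15,-15)=1 g(15,-13)=14 g(15,-11)=90 g(15,-9)=350 g(15,-7)=910 g(15,-5)=1638 g(15,-3)=2002 g(15,-1)=1430
t=16: g(16,-16)=1 g(16,-14)=15 g(16,-12)=104 g(16,-10)=440 g(16,-8)=1260 g(16,-6)=2548 g(16,-4)=3640 g(16,-2)=3432 g(16,0)=1430
t=17: g(17,-17)=1 g(17,-15)=16 g(17,-13)=119 g(17,-11)=544 g(17,-9)=1700 g(17,-7)=3808 g(17,-5)=6188 g(17,-3)=7072 g(17,-1)=4862
t=18: g(18,-18)=1 g(18,-16)=17 g(18,-14)=135 g(18,-12)=663 g(18,-10)=2244 g(18,-8)=5508 g(18,-6)=9996 g(18,-4)=13260 g(18,-2)=11934 g(18,0)=4862
t=19: g(19,-19)=1 g(19,-17)=18 g(19,-15)=152 g(19,-13)=798 g(19,-11)=2907 g(19,-9)=7752 g(19,-7)=15504 g(19,-5)=23256 g(19,-3)=25194 g(19,-1)=16796
t=20: g(20,-20)=1 g(20,-18)=19 g(20,-16)=170 g(20,-14)=950 g(20,-12)=3705 g(20,-10)=10659 g(20,-8)=23256 g(20,-6)=38760 g(20,-4)=48450 g(20,-2)=41990 g(20,0)=16796
t=21: g(21,-21)=1 g(21,-19)=20 g(21,-17)=189 g(21,-15)=1120 g(21,-13)=4655 g(21,-11)=14364 g(21,-9)=33915 g(21,-7)=62016 g(21,-5)=87210 g(21,-3)=90440 g(21,-1)=58786
t=22: g(22,-22)=1 g(22,-20)=21 g(22,-18)=209 g(22,-16)=1309 g(22,-14)=5775 g(22,-12)=19019 g(22,-10)=48279 g(22,-8)=95931 g(22,-6)=149226 g(22,-4)=177650 g(22,-2)=149226 g(22,0)=58786
Paths never hitting 1: Σ_s g(22,s) = 705432
Paths hitting 1: 2^22 - 705432 = 3488872
P = 3488872/4194304 = 436109/524288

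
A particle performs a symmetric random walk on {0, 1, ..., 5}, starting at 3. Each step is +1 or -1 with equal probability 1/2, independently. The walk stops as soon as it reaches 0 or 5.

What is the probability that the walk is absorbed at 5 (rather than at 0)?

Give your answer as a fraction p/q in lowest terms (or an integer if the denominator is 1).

Symmetric walk (p = 1/2): the harmonic-function argument gives P(hit 5 before 0 | start at 3) = a/N.
P = 3/5 = 3/5

Answer: 3/5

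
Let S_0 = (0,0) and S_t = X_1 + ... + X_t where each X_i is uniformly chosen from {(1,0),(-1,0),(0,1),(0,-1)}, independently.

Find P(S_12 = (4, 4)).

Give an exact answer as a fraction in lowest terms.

Answer: 7623/2097152

Derivation:
Let h be the number of horizontal steps (so 12-h are vertical). To end at (4,4) need (h+4)/2 right-steps and ((12-h)+4)/2 up-steps.
Sum over h with 4 ≤ h ≤ 8, h ≡ 0 (mod 2), 12-h ≡ 0 (mod 2):
h=4: C(12,4)·C(4,4)·C(8,6) = 495·1·28 = 13860
h=6: C(12,6)·C(6,5)·C(6,5) = 924·6·6 = 33264
h=8: C(12,8)·C(8,6)·C(4,4) = 495·28·1 = 13860
Total favorable: 60984
Total paths: 4^12 = 16777216
P = 60984/16777216 = 7623/2097152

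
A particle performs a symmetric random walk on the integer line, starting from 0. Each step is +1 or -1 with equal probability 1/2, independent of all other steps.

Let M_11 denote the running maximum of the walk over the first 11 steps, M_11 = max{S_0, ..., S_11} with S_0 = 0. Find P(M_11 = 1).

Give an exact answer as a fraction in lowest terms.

Let M_11 = max(S_0,...,S_11). Use the reflection principle: for j ≥ 1, #{paths with M_11 ≥ j} = #{S_11 ≥ j} + #{S_11 ≥ j+1}.
By reflection, #{M_11 ≥ 1} = #{S_11 ≥ 1} + #{S_11 ≥ 2} = 1024 + 562 = 1586.
#{M_11 ≥ 2} = #{S_11 ≥ 2} + #{S_11 ≥ 3} = 562 + 562 = 1124.
#{M_11 = 1} = 1586 - 1124 = 462.
P(M_11 = 1) = 462/2048 = 231/1024

Answer: 231/1024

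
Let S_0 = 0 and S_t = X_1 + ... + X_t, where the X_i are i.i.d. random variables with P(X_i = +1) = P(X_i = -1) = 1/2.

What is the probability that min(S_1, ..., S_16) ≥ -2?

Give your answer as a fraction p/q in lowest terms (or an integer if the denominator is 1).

Answer: 17875/32768

Derivation:
Let f(t,s) = #length-t paths at position s with S_1..S_t all ≥ -2.
f(t,s) = f(t-1,s-1) + f(t-1,s+1) for s ≥ -2; f(t,s) = 0 for s < -2.
t=0: f(0,0)=1
t=1: f(1,-1)=1 f(1,1)=1
t=2: f(2,-2)=1 f(2,0)=2 f(2,2)=1
t=3: f(3,-1)=3 f(3,1)=3 f(3,3)=1
t=4: f(4,-2)=3 f(4,0)=6 f(4,2)=4 f(4,4)=1
t=5: f(5,-1)=9 f(5,1)=10 f(5,3)=5 f(5,5)=1
t=6: f(6,-2)=9 f(6,0)=19 f(6,2)=15 f(6,4)=6 f(6,6)=1
t=7: f(7,-1)=28 f(7,1)=34 f(7,3)=21 f(7,5)=7 f(7,7)=1
t=8: f(8,-2)=28 f(8,0)=62 f(8,2)=55 f(8,4)=28 f(8,6)=8 f(8,8)=1
t=9: f(9,-1)=90 f(9,1)=117 f(9,3)=83 f(9,5)=36 f(9,7)=9 f(9,9)=1
t=10: f(10,-2)=90 f(10,0)=207 f(10,2)=200 f(10,4)=119 f(10,6)=45 f(10,8)=10 f(10,10)=1
t=11: f(11,-1)=297 f(11,1)=407 f(11,3)=319 f(11,5)=164 f(11,7)=55 f(11,9)=11 f(11,11)=1
t=12: f(12,-2)=297 f(12,0)=704 f(12,2)=726 f(12,4)=483 f(12,6)=219 f(12,8)=66 f(12,10)=12 f(12,12)=1
t=13: f(13,-1)=1001 f(13,1)=1430 f(13,3)=1209 f(13,5)=702 f(13,7)=285 f(13,9)=78 f(13,11)=13 f(13,13)=1
t=14: f(14,-2)=1001 f(14,0)=2431 f(14,2)=2639 f(14,4)=1911 f(14,6)=987 f(14,8)=363 f(14,10)=91 f(14,12)=14 f(14,14)=1
t=15: f(15,-1)=3432 f(15,1)=5070 f(15,3)=4550 f(15,5)=2898 f(15,7)=1350 f(15,9)=454 f(15,11)=105 f(15,13)=15 f(15,15)=1
t=16: f(16,-2)=3432 f(16,0)=8502 f(16,2)=9620 f(16,4)=7448 f(16,6)=4248 f(16,8)=1804 f(16,10)=559 f(16,12)=120 f(16,14)=16 f(16,16)=1
Σ_s f(16,s) = 35750
P = 35750/65536 = 17875/32768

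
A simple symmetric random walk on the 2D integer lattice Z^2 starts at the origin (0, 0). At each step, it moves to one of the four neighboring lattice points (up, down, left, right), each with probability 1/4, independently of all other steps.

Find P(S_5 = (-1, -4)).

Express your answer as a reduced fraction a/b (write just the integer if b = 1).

Answer: 5/1024

Derivation:
Let h be the number of horizontal steps (so 5-h are vertical). To end at (-1,-4) need (h-1)/2 right-steps and ((5-h)-4)/2 up-steps.
Sum over h with 1 ≤ h ≤ 1, h ≡ 1 (mod 2), 5-h ≡ 0 (mod 2):
h=1: C(5,1)·C(1,0)·C(4,0) = 5·1·1 = 5
Total favorable: 5
Total paths: 4^5 = 1024
P = 5/1024 = 5/1024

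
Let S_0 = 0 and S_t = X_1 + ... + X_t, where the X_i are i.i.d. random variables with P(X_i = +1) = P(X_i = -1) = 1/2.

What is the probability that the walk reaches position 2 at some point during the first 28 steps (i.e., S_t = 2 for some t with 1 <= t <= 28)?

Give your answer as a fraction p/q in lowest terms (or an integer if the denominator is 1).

Answer: 23859587/33554432

Derivation:
Count via complement. Let g(t,s) = #length-t paths at position s with S_1..S_t all ≠ 2.
g(t,s) = g(t-1,s-1) + g(t-1,s+1) for s ≠ 2; g(t,2) = 0.
t=0: g(0,0)=1
t=1: g(1,-1)=1 g(1,1)=1
t=2: g(2,-2)=1 g(2,0)=2
t=3: g(3,-3)=1 g(3,-1)=3 g(3,1)=2
t=4: g(4,-4)=1 g(4,-2)=4 g(4,0)=5
t=5: g(5,-5)=1 g(5,-3)=5 g(5,-1)=9 g(5,1)=5
t=6: g(6,-6)=1 g(6,-4)=6 g(6,-2)=14 g(6,0)=14
t=7: g(7,-7)=1 g(7,-5)=7 g(7,-3)=20 g(7,-1)=28 g(7,1)=14
t=8: g(8,-8)=1 g(8,-6)=8 g(8,-4)=27 g(8,-2)=48 g(8,0)=42
t=9: g(9,-9)=1 g(9,-7)=9 g(9,-5)=35 g(9,-3)=75 g(9,-1)=90 g(9,1)=42
t=10: g(10,-10)=1 g(10,-8)=10 g(10,-6)=44 g(10,-4)=110 g(10,-2)=165 g(10,0)=132
t=11: g(11,-11)=1 g(11,-9)=11 g(11,-7)=54 g(11,-5)=154 g(11,-3)=275 g(11,-1)=297 g(11,1)=132
t=12: g(12,-12)=1 g(12,-10)=12 g(12,-8)=65 g(12,-6)=208 g(12,-4)=429 g(12,-2)=572 g(12,0)=429
t=13: g(13,-13)=1 g(13,-11)=13 g(13,-9)=77 g(13,-7)=273 g(13,-5)=637 g(13,-3)=1001 g(13,-1)=1001 g(13,1)=429
t=14: g(14,-14)=1 g(14,-12)=14 g(14,-10)=90 g(14,-8)=350 g(14,-6)=910 g(14,-4)=1638 g(14,-2)=2002 g(14,0)=1430
t=15: g(15,-15)=1 g(15,-13)=15 g(15,-11)=104 g(15,-9)=440 g(15,-7)=1260 g(15,-5)=2548 g(15,-3)=3640 g(15,-1)=3432 g(15,1)=1430
t=16: g(16,-16)=1 g(16,-14)=16 g(16,-12)=119 g(16,-10)=544 g(16,-8)=1700 g(16,-6)=3808 g(16,-4)=6188 g(16,-2)=7072 g(16,0)=4862
t=17: g(17,-17)=1 g(17,-15)=17 g(17,-13)=135 g(17,-11)=663 g(17,-9)=2244 g(17,-7)=5508 g(17,-5)=9996 g(17,-3)=13260 g(17,-1)=11934 g(17,1)=4862
t=18: g(18,-18)=1 g(18,-16)=18 g(18,-14)=152 g(18,-12)=798 g(18,-10)=2907 g(18,-8)=7752 g(18,-6)=15504 g(18,-4)=23256 g(18,-2)=25194 g(18,0)=16796
t=19: g(19,-19)=1 g(19,-17)=19 g(19,-15)=170 g(19,-13)=950 g(19,-11)=3705 g(19,-9)=10659 g(19,-7)=23256 g(19,-5)=38760 g(19,-3)=48450 g(19,-1)=41990 g(19,1)=16796
t=20: g(20,-20)=1 g(20,-18)=20 g(20,-16)=189 g(20,-14)=1120 g(20,-12)=4655 g(20,-10)=14364 g(20,-8)=33915 g(20,-6)=62016 g(20,-4)=87210 g(20,-2)=90440 g(20,0)=58786
t=21: g(21,-21)=1 g(21,-19)=21 g(21,-17)=209 g(21,-15)=1309 g(21,-13)=5775 g(21,-11)=19019 g(21,-9)=48279 g(21,-7)=95931 g(21,-5)=149226 g(21,-3)=177650 g(21,-1)=149226 g(21,1)=58786
t=22: g(22,-22)=1 g(22,-20)=22 g(22,-18)=230 g(22,-16)=1518 g(22,-14)=7084 g(22,-12)=24794 g(22,-10)=67298 g(22,-8)=144210 g(22,-6)=245157 g(22,-4)=326876 g(22,-2)=326876 g(22,0)=208012
t=23: g(23,-23)=1 g(23,-21)=23 g(23,-19)=252 g(23,-17)=1748 g(23,-15)=8602 g(23,-13)=31878 g(23,-11)=92092 g(23,-9)=211508 g(23,-7)=389367 g(23,-5)=572033 g(23,-3)=653752 g(23,-1)=534888 g(23,1)=208012
t=24: g(24,-24)=1 g(24,-22)=24 g(24,-20)=275 g(24,-18)=2000 g(24,-16)=10350 g(24,-14)=40480 g(24,-12)=123970 g(24,-10)=303600 g(24,-8)=600875 g(24,-6)=961400 g(24,-4)=1225785 g(24,-2)=1188640 g(24,0)=742900
t=25: g(25,-25)=1 g(25,-23)=25 g(25,-21)=299 g(25,-19)=2275 g(25,-17)=12350 g(25,-15)=50830 g(25,-13)=164450 g(25,-11)=427570 g(25,-9)=904475 g(25,-7)=1562275 g(25,-5)=2187185 g(25,-3)=2414425 g(25,-1)=1931540 g(25,1)=742900
t=26: g(26,-26)=1 g(26,-24)=26 g(26,-22)=324 g(26,-20)=2574 g(26,-18)=14625 g(26,-16)=63180 g(26,-14)=215280 g(26,-12)=592020 g(26,-10)=1332045 g(26,-8)=2466750 g(26,-6)=3749460 g(26,-4)=4601610 g(26,-2)=4345965 g(26,0)=2674440
t=27: g(27,-27)=1 g(27,-25)=27 g(27,-23)=350 g(27,-21)=2898 g(27,-19)=17199 g(27,-17)=77805 g(27,-15)=278460 g(27,-13)=807300 g(27,-11)=1924065 g(27,-9)=3798795 g(27,-7)=6216210 g(27,-5)=8351070 g(27,-3)=8947575 g(27,-1)=7020405 g(27,1)=2674440
t=28: g(28,-28)=1 g(28,-26)=28 g(28,-24)=377 g(28,-22)=3248 g(28,-20)=20097 g(28,-18)=95004 g(28,-16)=356265 g(28,-14)=1085760 g(28,-12)=2731365 g(28,-10)=5722860 g(28,-8)=10015005 g(28,-6)=14567280 g(28,-4)=17298645 g(28,-2)=15967980 g(28,0)=9694845
Paths never hitting 2: Σ_s g(28,s) = 77558760
Paths hitting 2: 2^28 - 77558760 = 190876696
P = 190876696/268435456 = 23859587/33554432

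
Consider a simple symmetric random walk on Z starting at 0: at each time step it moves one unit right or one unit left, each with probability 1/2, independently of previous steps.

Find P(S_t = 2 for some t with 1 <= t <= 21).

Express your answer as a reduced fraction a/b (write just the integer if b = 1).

Answer: 173965/262144

Derivation:
Count via complement. Let g(t,s) = #length-t paths at position s with S_1..S_t all ≠ 2.
g(t,s) = g(t-1,s-1) + g(t-1,s+1) for s ≠ 2; g(t,2) = 0.
t=0: g(0,0)=1
t=1: g(1,-1)=1 g(1,1)=1
t=2: g(2,-2)=1 g(2,0)=2
t=3: g(3,-3)=1 g(3,-1)=3 g(3,1)=2
t=4: g(4,-4)=1 g(4,-2)=4 g(4,0)=5
t=5: g(5,-5)=1 g(5,-3)=5 g(5,-1)=9 g(5,1)=5
t=6: g(6,-6)=1 g(6,-4)=6 g(6,-2)=14 g(6,0)=14
t=7: g(7,-7)=1 g(7,-5)=7 g(7,-3)=20 g(7,-1)=28 g(7,1)=14
t=8: g(8,-8)=1 g(8,-6)=8 g(8,-4)=27 g(8,-2)=48 g(8,0)=42
t=9: g(9,-9)=1 g(9,-7)=9 g(9,-5)=35 g(9,-3)=75 g(9,-1)=90 g(9,1)=42
t=10: g(10,-10)=1 g(10,-8)=10 g(10,-6)=44 g(10,-4)=110 g(10,-2)=165 g(10,0)=132
t=11: g(11,-11)=1 g(11,-9)=11 g(11,-7)=54 g(11,-5)=154 g(11,-3)=275 g(11,-1)=297 g(11,1)=132
t=12: g(12,-12)=1 g(12,-10)=12 g(12,-8)=65 g(12,-6)=208 g(12,-4)=429 g(12,-2)=572 g(12,0)=429
t=13: g(13,-13)=1 g(13,-11)=13 g(13,-9)=77 g(13,-7)=273 g(13,-5)=637 g(13,-3)=1001 g(13,-1)=1001 g(13,1)=429
t=14: g(14,-14)=1 g(14,-12)=14 g(14,-10)=90 g(14,-8)=350 g(14,-6)=910 g(14,-4)=1638 g(14,-2)=2002 g(14,0)=1430
t=15: g(15,-15)=1 g(15,-13)=15 g(15,-11)=104 g(15,-9)=440 g(15,-7)=1260 g(15,-5)=2548 g(15,-3)=3640 g(15,-1)=3432 g(15,1)=1430
t=16: g(16,-16)=1 g(16,-14)=16 g(16,-12)=119 g(16,-10)=544 g(16,-8)=1700 g(16,-6)=3808 g(16,-4)=6188 g(16,-2)=7072 g(16,0)=4862
t=17: g(17,-17)=1 g(17,-15)=17 g(17,-13)=135 g(17,-11)=663 g(17,-9)=2244 g(17,-7)=5508 g(17,-5)=9996 g(17,-3)=13260 g(17,-1)=11934 g(17,1)=4862
t=18: g(18,-18)=1 g(18,-16)=18 g(18,-14)=152 g(18,-12)=798 g(18,-10)=2907 g(18,-8)=7752 g(18,-6)=15504 g(18,-4)=23256 g(18,-2)=25194 g(18,0)=16796
t=19: g(19,-19)=1 g(19,-17)=19 g(19,-15)=170 g(19,-13)=950 g(19,-11)=3705 g(19,-9)=10659 g(19,-7)=23256 g(19,-5)=38760 g(19,-3)=48450 g(19,-1)=41990 g(19,1)=16796
t=20: g(20,-20)=1 g(20,-18)=20 g(20,-16)=189 g(20,-14)=1120 g(20,-12)=4655 g(20,-10)=14364 g(20,-8)=33915 g(20,-6)=62016 g(20,-4)=87210 g(20,-2)=90440 g(20,0)=58786
t=21: g(21,-21)=1 g(21,-19)=21 g(21,-17)=209 g(21,-15)=1309 g(21,-13)=5775 g(21,-11)=19019 g(21,-9)=48279 g(21,-7)=95931 g(21,-5)=149226 g(21,-3)=177650 g(21,-1)=149226 g(21,1)=58786
Paths never hitting 2: Σ_s g(21,s) = 705432
Paths hitting 2: 2^21 - 705432 = 1391720
P = 1391720/2097152 = 173965/262144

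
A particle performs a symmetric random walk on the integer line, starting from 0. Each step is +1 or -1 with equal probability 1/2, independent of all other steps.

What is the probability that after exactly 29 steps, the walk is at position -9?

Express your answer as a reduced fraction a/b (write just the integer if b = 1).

Answer: 10015005/268435456

Derivation:
To reach position -9 after 29 steps: need 10 steps of +1 and 19 of -1.
Favorable paths: C(29,10) = 20030010
Total paths: 2^29 = 536870912
P = 20030010/536870912 = 10015005/268435456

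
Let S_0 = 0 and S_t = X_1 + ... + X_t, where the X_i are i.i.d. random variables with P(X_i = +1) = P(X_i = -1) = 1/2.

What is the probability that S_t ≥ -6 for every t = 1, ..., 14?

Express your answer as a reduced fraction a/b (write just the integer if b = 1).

Let f(t,s) = #length-t paths at position s with S_1..S_t all ≥ -6.
f(t,s) = f(t-1,s-1) + f(t-1,s+1) for s ≥ -6; f(t,s) = 0 for s < -6.
t=0: f(0,0)=1
t=1: f(1,-1)=1 f(1,1)=1
t=2: f(2,-2)=1 f(2,0)=2 f(2,2)=1
t=3: f(3,-3)=1 f(3,-1)=3 f(3,1)=3 f(3,3)=1
t=4: f(4,-4)=1 f(4,-2)=4 f(4,0)=6 f(4,2)=4 f(4,4)=1
t=5: f(5,-5)=1 f(5,-3)=5 f(5,-1)=10 f(5,1)=10 f(5,3)=5 f(5,5)=1
t=6: f(6,-6)=1 f(6,-4)=6 f(6,-2)=15 f(6,0)=20 f(6,2)=15 f(6,4)=6 f(6,6)=1
t=7: f(7,-5)=7 f(7,-3)=21 f(7,-1)=35 f(7,1)=35 f(7,3)=21 f(7,5)=7 f(7,7)=1
t=8: f(8,-6)=7 f(8,-4)=28 f(8,-2)=56 f(8,0)=70 f(8,2)=56 f(8,4)=28 f(8,6)=8 f(8,8)=1
t=9: f(9,-5)=35 f(9,-3)=84 f(9,-1)=126 f(9,1)=126 f(9,3)=84 f(9,5)=36 f(9,7)=9 f(9,9)=1
t=10: f(10,-6)=35 f(10,-4)=119 f(10,-2)=210 f(10,0)=252 f(10,2)=210 f(10,4)=120 f(10,6)=45 f(10,8)=10 f(10,10)=1
t=11: f(11,-5)=154 f(11,-3)=329 f(11,-1)=462 f(11,1)=462 f(11,3)=330 f(11,5)=165 f(11,7)=55 f(11,9)=11 f(11,11)=1
t=12: f(12,-6)=154 f(12,-4)=483 f(12,-2)=791 f(12,0)=924 f(12,2)=792 f(12,4)=495 f(12,6)=220 f(12,8)=66 f(12,10)=12 f(12,12)=1
t=13: f(13,-5)=637 f(13,-3)=1274 f(13,-1)=1715 f(13,1)=1716 f(13,3)=1287 f(13,5)=715 f(13,7)=286 f(13,9)=78 f(13,11)=13 f(13,13)=1
t=14: f(14,-6)=637 f(14,-4)=1911 f(14,-2)=2989 f(14,0)=3431 f(14,2)=3003 f(14,4)=2002 f(14,6)=1001 f(14,8)=364 f(14,10)=91 f(14,12)=14 f(14,14)=1
Σ_s f(14,s) = 15444
P = 15444/16384 = 3861/4096

Answer: 3861/4096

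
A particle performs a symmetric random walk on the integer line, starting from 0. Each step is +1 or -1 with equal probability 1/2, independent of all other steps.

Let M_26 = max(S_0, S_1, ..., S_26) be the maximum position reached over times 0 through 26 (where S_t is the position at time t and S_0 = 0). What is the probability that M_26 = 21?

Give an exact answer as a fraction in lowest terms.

Let M_26 = max(S_0,...,S_26). Use the reflection principle: for j ≥ 1, #{paths with M_26 ≥ j} = #{S_26 ≥ j} + #{S_26 ≥ j+1}.
By reflection, #{M_26 ≥ 21} = #{S_26 ≥ 21} + #{S_26 ≥ 22} = 352 + 352 = 704.
#{M_26 ≥ 22} = #{S_26 ≥ 22} + #{S_26 ≥ 23} = 352 + 27 = 379.
#{M_26 = 21} = 704 - 379 = 325.
P(M_26 = 21) = 325/67108864 = 325/67108864

Answer: 325/67108864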